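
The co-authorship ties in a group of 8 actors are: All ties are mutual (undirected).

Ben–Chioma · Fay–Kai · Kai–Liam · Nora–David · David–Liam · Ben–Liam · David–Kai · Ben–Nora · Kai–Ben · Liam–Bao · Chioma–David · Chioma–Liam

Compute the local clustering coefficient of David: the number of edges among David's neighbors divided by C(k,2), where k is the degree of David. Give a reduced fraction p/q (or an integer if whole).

David's neighbors: Chioma, Kai, Liam, and Nora (k = 4).
Possible neighbor pairs: C(4,2) = 6. Edges among them: Chioma–Liam, Kai–Liam → e = 2.
Clustering(David) = 2/6 = 1/3.

1/3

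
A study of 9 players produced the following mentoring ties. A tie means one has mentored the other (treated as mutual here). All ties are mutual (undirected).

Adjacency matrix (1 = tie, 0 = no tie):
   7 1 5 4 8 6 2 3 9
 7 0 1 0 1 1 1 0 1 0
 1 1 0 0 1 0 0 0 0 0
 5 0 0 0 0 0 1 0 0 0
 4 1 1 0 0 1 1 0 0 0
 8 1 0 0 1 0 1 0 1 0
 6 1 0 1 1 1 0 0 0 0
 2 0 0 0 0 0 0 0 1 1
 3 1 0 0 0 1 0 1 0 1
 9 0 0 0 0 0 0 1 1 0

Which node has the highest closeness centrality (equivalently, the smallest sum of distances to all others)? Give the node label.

7

Farness (sum of distances to all others) for each node — 1:17, 2:19, 3:13, 4:14, 5:21, 6:14, 7:11, 8:12, 9:19.
The smallest farness is 11, for 7, so 7 has the highest closeness.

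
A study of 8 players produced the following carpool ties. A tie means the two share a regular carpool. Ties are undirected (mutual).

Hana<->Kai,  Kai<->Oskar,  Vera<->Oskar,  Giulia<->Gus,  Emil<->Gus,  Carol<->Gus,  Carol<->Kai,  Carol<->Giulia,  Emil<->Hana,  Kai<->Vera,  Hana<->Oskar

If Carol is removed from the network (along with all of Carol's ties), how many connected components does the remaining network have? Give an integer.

1

Carol's neighbors (Giulia, Gus, and Kai) remain reachable from one another through other ties, so the rest of the network stays in one piece.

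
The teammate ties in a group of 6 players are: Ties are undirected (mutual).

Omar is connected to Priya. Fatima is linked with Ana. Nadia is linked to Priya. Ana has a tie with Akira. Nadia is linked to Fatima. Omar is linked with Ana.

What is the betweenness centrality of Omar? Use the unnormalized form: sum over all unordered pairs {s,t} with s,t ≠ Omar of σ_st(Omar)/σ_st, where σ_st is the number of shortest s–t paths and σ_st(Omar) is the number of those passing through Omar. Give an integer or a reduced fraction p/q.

2

Pairs whose geodesics pass through Omar — Akira–Priya: 1; Ana–Priya: 1.
All other pairs contribute 0.
Summing the contributions gives betweenness(Omar) = 2.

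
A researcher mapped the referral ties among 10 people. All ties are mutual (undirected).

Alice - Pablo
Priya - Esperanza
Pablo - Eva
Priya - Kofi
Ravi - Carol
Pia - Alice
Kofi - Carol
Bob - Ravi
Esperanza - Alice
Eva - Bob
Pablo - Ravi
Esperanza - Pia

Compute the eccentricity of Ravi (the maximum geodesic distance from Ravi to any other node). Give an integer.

Distances from Ravi: Alice:2, Bob:1, Carol:1, Esperanza:3, Eva:2, Kofi:2, Pablo:1, Pia:3, Priya:3.
The largest is 3 (to Priya, Esperanza, and Pia), so the eccentricity of Ravi is 3.

3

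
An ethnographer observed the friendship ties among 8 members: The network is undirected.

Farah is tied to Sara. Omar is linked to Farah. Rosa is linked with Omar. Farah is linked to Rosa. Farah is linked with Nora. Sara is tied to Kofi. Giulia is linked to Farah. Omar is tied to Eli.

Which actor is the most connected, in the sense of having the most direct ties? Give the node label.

Degrees — Eli:1, Farah:5, Giulia:1, Kofi:1, Nora:1, Omar:3, Rosa:2, Sara:2.
The maximum is 5, attained only by Farah.

Farah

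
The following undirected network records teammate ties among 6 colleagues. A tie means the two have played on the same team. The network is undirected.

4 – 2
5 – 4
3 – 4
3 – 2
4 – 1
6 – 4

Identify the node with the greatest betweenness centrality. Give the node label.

Unnormalized betweenness of each node: 1:0, 2:0, 3:0, 4:9, 5:0, 6:0.
4 has the largest value, 9, making it the main broker — the node through which the most shortest paths run.

4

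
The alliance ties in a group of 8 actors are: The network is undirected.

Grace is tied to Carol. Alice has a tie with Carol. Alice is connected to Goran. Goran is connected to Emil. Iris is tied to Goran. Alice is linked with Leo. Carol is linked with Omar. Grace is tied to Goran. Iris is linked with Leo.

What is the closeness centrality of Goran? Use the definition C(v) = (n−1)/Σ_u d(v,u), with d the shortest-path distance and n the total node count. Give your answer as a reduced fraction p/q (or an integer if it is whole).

Distances from Goran: Alice:1, Carol:2, Emil:1, Grace:1, Iris:1, Leo:2, Omar:3. Sum = 11.
n = 8, so closeness = 7/11.

7/11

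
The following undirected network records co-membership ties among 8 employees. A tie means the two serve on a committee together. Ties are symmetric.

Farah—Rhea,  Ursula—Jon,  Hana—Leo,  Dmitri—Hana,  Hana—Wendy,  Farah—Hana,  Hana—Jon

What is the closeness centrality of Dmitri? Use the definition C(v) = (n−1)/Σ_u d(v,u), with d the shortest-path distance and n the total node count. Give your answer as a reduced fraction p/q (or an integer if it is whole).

7/15

Distances from Dmitri: Farah:2, Hana:1, Jon:2, Leo:2, Rhea:3, Ursula:3, Wendy:2. Sum = 15.
n = 8, so closeness = 7/15.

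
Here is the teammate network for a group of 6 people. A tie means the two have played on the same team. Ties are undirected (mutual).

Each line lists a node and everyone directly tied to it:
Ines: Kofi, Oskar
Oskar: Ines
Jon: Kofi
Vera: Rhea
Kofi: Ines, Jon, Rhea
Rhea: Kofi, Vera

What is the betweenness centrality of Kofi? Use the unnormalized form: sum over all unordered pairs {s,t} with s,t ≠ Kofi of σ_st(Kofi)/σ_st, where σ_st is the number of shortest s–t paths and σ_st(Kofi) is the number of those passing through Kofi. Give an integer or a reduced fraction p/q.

Pairs whose geodesics pass through Kofi — Oskar–Vera: 1; Oskar–Jon: 1; Oskar–Rhea: 1; Vera–Jon: 1; Vera–Ines: 1; Jon–Rhea: 1; Jon–Ines: 1; Rhea–Ines: 1.
All other pairs contribute 0.
Summing the contributions gives betweenness(Kofi) = 8.

8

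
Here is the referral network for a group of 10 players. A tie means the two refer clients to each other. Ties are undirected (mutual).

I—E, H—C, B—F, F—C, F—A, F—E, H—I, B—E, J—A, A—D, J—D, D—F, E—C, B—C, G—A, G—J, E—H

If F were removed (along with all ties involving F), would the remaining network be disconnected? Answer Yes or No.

Yes

Removing F leaves {B, C, E, H, and I} with no path to {A, D, G, and J}, so the network splits into 2 components. F is a cut vertex.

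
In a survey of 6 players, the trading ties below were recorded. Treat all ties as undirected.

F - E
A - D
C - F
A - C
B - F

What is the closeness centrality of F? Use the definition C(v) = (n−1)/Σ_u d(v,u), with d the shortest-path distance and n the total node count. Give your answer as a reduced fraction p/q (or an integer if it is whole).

Distances from F: A:2, B:1, C:1, D:3, E:1. Sum = 8.
n = 6, so closeness = 5/8.

5/8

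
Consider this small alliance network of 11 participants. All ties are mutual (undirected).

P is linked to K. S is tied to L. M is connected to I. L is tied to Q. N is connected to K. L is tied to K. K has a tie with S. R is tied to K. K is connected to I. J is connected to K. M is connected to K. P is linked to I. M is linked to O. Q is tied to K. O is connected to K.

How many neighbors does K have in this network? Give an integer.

10

K is directly tied to I, J, L, M, N, O, P, Q, R, and S. That is 10 neighbors, so the degree of K is 10.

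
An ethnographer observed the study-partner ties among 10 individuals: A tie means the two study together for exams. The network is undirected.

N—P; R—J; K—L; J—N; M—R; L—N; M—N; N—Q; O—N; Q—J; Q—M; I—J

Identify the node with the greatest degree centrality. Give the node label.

Degrees — I:1, J:4, K:1, L:2, M:3, N:6, O:1, P:1, Q:3, R:2.
The maximum is 6, attained only by N.

N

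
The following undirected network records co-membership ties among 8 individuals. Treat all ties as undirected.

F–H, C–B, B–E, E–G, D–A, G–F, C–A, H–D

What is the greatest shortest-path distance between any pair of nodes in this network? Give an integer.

Eccentricity of each node (its greatest distance to any other): A:4, B:4, C:4, D:4, E:4, F:4, G:4, H:4.
The maximum eccentricity is 4, realized for instance by the pair A–G via A – C – B – E – G. So the diameter is 4.

4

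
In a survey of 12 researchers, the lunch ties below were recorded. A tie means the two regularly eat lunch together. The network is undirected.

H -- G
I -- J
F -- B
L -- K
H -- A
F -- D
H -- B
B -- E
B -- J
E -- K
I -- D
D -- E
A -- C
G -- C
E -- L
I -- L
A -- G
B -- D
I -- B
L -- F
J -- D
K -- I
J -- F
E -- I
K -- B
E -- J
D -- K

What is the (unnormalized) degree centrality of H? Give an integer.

3

H is directly tied to A, B, and G. That is 3 neighbors, so the degree of H is 3.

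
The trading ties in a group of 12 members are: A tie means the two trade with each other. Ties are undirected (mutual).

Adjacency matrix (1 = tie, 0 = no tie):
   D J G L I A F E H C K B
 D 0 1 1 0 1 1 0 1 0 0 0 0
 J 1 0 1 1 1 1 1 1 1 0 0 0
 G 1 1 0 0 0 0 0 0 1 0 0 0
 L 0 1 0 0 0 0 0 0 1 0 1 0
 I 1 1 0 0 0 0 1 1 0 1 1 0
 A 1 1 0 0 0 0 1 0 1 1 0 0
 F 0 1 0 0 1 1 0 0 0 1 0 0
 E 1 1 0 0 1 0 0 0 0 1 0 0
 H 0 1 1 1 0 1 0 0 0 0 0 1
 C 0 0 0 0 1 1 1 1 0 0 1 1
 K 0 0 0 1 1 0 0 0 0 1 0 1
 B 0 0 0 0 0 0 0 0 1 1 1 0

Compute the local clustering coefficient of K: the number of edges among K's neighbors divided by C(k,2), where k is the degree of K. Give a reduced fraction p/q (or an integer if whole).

K's neighbors: B, C, I, and L (k = 4).
Possible neighbor pairs: C(4,2) = 6. Edges among them: B–C, C–I → e = 2.
Clustering(K) = 2/6 = 1/3.

1/3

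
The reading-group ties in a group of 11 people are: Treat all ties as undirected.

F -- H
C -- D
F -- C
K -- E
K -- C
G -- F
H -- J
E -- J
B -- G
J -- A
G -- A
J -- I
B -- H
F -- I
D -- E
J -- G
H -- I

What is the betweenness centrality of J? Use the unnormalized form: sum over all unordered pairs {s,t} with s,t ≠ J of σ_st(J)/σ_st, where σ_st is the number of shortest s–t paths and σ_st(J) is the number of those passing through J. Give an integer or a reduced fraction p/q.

433/30

Pairs whose geodesics pass through J — E–A: 1; E–I: 1; E–G: 1; E–F: 3/5; E–H: 1; E–B: 2/2; D–A: 1; D–I: 1/2; D–G: 1/2; D–H: 1/2; D–B: 2/4; K–A: 1; K–I: 1/2; K–G: 1/2 … (+6 more pairs).
All other pairs contribute 0.
Summing the contributions gives betweenness(J) = 433/30.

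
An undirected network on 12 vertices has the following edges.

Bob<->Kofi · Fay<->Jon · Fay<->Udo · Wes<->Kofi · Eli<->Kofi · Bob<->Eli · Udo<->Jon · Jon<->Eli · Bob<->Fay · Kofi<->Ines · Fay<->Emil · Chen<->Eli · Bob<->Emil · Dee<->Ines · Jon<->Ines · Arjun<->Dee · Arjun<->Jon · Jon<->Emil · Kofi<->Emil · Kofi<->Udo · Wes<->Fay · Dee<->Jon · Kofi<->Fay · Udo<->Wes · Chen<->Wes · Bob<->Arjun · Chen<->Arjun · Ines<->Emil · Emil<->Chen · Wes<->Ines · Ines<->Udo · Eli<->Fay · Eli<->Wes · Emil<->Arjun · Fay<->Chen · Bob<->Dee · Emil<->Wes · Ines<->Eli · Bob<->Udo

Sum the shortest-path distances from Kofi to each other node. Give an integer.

15

Distances from Kofi: Arjun:2, Bob:1, Chen:2, Dee:2, Eli:1, Emil:1, Fay:1, Ines:1, Jon:2, Udo:1, Wes:1.
Sum = 2 + 1 + 2 + 2 + 1 + 1 + 1 + 1 + 2 + 1 + 1 = 15.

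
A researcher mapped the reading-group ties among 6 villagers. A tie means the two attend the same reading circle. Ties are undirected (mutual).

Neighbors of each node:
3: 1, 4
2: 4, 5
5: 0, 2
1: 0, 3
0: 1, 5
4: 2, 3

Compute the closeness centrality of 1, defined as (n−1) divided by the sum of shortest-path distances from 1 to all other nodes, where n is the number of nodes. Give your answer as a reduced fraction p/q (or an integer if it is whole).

5/9

Distances from 1: 0:1, 2:3, 3:1, 4:2, 5:2. Sum = 9.
n = 6, so closeness = 5/9.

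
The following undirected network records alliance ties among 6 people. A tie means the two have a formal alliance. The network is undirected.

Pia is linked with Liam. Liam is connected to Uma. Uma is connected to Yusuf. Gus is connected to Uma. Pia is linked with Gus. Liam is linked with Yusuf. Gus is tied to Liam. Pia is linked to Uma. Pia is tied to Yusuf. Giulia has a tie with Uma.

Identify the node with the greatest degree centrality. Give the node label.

Degrees — Giulia:1, Gus:3, Liam:4, Pia:4, Uma:5, Yusuf:3.
The maximum is 5, attained only by Uma.

Uma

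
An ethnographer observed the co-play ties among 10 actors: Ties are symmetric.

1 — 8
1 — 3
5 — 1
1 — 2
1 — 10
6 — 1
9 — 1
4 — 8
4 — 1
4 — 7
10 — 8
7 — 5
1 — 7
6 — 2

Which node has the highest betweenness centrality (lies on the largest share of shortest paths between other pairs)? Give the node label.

1

Unnormalized betweenness of each node: 1:59/2, 2:0, 3:0, 4:1/2, 5:0, 6:0, 7:1/2, 8:1/2, 9:0, 10:0.
1 has the largest value, 59/2, making it the main broker — the node through which the most shortest paths run.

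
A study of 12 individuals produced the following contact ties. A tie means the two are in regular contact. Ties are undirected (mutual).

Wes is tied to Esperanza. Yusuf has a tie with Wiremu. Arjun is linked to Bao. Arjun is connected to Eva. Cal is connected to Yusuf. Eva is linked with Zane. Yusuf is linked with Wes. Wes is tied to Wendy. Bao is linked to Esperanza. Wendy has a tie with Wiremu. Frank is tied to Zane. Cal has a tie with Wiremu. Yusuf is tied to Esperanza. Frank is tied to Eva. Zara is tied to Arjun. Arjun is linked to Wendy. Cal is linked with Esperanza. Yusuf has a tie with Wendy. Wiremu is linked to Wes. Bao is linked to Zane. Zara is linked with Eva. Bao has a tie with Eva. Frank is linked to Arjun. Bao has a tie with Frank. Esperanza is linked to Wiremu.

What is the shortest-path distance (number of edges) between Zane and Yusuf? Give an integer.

3

One shortest route is Zane – Bao – Esperanza – Yusuf, which uses 3 edges, and at distance 2 from Zane we only reach {Arjun, Esperanza, Zara}, which does not include Yusuf. So d(Zane,Yusuf) = 3.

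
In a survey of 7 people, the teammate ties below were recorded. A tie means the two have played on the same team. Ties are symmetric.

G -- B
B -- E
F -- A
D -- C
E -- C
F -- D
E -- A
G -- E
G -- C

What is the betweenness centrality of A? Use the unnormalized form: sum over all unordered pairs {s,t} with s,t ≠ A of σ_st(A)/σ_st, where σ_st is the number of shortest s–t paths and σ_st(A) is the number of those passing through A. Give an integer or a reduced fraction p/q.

5/2

Pairs whose geodesics pass through A — F–B: 1; F–G: 1/2; F–E: 1.
All other pairs contribute 0.
Summing the contributions gives betweenness(A) = 5/2.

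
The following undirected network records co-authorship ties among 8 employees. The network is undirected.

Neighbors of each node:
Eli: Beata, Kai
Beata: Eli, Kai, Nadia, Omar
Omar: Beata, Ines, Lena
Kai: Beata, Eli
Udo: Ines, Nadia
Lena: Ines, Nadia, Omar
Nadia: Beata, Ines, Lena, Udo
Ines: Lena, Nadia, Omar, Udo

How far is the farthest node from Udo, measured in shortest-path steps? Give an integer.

Distances from Udo: Beata:2, Eli:3, Ines:1, Kai:3, Lena:2, Nadia:1, Omar:2.
The largest is 3 (to Kai and Eli), so the eccentricity of Udo is 3.

3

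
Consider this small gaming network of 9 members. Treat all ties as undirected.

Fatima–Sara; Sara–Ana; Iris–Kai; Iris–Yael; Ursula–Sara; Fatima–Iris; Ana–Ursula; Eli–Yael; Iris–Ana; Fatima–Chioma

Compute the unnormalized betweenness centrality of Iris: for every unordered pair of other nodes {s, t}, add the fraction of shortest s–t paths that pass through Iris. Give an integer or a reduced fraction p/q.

18

Pairs whose geodesics pass through Iris — Ana–Yael: 1; Ana–Eli: 1; Ana–Chioma: 1/2; Ana–Kai: 1; Ana–Fatima: 1/2; Yael–Chioma: 1; Yael–Kai: 1; Yael–Ursula: 1; Yael–Sara: 2/2; Yael–Fatima: 1; Eli–Chioma: 1; Eli–Kai: 1; Eli–Ursula: 1; Eli–Sara: 2/2 … (+5 more pairs).
All other pairs contribute 0.
Summing the contributions gives betweenness(Iris) = 18.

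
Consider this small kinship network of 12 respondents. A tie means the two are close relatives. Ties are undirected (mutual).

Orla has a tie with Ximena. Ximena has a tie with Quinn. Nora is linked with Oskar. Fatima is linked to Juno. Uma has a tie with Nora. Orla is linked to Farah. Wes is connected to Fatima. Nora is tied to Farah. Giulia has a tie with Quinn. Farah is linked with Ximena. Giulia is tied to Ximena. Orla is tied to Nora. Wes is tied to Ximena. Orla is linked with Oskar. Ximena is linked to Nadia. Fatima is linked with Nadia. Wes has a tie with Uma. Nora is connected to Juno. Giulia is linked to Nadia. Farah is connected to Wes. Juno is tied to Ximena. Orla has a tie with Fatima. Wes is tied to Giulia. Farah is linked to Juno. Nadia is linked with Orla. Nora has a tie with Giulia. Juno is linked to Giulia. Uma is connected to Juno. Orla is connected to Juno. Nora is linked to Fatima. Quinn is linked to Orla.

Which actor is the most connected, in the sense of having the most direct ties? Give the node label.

Degrees — Farah:5, Fatima:5, Giulia:6, Juno:7, Nadia:4, Nora:7, Orla:8, Oskar:2, Quinn:3, Uma:3, Wes:5, Ximena:7.
The maximum is 8, attained only by Orla.

Orla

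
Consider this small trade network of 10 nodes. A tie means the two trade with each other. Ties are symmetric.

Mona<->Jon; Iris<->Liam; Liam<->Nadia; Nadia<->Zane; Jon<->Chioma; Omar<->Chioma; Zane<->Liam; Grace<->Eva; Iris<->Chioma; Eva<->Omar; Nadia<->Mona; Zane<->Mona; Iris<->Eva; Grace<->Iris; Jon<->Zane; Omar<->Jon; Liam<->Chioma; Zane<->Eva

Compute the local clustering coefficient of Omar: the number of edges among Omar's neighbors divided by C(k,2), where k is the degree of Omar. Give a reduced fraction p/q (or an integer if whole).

Omar's neighbors: Chioma, Eva, and Jon (k = 3).
Possible neighbor pairs: C(3,2) = 3. Edges among them: Chioma–Jon → e = 1.
Clustering(Omar) = 1/3.

1/3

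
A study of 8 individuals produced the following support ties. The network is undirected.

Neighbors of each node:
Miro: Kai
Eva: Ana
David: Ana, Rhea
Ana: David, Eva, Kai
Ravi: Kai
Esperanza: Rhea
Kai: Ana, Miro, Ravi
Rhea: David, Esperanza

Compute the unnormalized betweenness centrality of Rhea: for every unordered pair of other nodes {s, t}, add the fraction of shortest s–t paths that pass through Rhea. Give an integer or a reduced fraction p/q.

Pairs whose geodesics pass through Rhea — Miro–Esperanza: 1; Ravi–Esperanza: 1; Kai–Esperanza: 1; Ana–Esperanza: 1; Eva–Esperanza: 1; Esperanza–David: 1.
All other pairs contribute 0.
Summing the contributions gives betweenness(Rhea) = 6.

6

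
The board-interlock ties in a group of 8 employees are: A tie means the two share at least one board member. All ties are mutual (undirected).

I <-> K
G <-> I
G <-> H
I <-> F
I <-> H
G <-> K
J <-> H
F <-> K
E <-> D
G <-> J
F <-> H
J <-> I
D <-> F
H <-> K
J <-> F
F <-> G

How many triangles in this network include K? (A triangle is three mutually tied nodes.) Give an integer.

K's neighbors: F, G, H, and I.
Neighbor pairs that are themselves tied: K–F–G; K–F–H; K–F–I; K–G–H; K–G–I; K–H–I. Each forms one triangle with K, for 6 in total.

6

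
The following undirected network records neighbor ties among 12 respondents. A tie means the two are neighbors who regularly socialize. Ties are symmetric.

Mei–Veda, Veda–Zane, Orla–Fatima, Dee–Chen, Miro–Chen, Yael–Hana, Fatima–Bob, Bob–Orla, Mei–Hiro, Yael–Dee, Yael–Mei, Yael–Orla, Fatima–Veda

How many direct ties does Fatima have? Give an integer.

Fatima is directly tied to Bob, Orla, and Veda. That is 3 neighbors, so the degree of Fatima is 3.

3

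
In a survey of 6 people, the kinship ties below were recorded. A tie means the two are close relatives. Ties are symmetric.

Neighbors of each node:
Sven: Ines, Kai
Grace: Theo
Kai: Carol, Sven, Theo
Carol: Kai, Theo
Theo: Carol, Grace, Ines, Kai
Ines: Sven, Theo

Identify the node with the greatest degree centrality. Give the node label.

Theo

Degrees — Carol:2, Grace:1, Ines:2, Kai:3, Sven:2, Theo:4.
The maximum is 4, attained only by Theo.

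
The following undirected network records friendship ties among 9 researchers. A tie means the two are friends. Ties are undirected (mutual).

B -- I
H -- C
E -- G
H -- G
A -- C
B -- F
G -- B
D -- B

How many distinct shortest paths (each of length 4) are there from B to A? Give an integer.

The shortest distance is 4, and the only length-4 path is B–G–H–C–A. So there is exactly 1 shortest path.

1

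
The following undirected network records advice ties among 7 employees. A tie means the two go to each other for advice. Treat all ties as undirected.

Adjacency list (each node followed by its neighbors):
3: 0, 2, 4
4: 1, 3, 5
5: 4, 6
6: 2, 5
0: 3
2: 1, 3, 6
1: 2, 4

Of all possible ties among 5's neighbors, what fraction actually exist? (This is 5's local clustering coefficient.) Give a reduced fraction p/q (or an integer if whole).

5's neighbors: 4 and 6 (k = 2).
Possible neighbor pairs: C(2,2) = 1. Edges among them: none → e = 0.
Clustering(5) = 0/1.

0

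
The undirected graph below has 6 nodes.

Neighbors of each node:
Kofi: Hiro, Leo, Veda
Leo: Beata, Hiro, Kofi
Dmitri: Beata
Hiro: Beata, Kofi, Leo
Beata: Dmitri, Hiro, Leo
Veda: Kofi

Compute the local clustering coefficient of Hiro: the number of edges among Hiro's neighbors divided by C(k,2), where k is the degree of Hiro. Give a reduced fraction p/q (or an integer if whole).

2/3

Hiro's neighbors: Beata, Kofi, and Leo (k = 3).
Possible neighbor pairs: C(3,2) = 3. Edges among them: Beata–Leo, Kofi–Leo → e = 2.
Clustering(Hiro) = 2/3.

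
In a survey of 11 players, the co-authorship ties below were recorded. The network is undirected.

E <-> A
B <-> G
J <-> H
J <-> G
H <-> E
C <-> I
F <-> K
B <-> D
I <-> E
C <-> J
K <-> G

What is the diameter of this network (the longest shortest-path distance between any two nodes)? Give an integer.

6

Eccentricity of each node (its greatest distance to any other): A:6, B:5, C:4, D:6, E:5, F:6, G:4, H:4, I:5, J:3, K:5.
The maximum eccentricity is 6, realized for instance by the pair A–F via A – E – H – J – G – K – F. So the diameter is 6.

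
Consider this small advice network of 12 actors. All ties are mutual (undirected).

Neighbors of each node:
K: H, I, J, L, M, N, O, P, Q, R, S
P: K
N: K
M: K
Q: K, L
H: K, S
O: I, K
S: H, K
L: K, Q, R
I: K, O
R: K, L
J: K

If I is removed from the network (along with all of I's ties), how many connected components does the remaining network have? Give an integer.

I's neighbors (K and O) remain reachable from one another through other ties, so the rest of the network stays in one piece.

1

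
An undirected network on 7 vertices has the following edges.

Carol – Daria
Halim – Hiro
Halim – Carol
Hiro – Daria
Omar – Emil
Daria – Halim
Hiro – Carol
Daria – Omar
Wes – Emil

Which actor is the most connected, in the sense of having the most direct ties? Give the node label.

Daria

Degrees — Carol:3, Daria:4, Emil:2, Halim:3, Hiro:3, Omar:2, Wes:1.
The maximum is 4, attained only by Daria.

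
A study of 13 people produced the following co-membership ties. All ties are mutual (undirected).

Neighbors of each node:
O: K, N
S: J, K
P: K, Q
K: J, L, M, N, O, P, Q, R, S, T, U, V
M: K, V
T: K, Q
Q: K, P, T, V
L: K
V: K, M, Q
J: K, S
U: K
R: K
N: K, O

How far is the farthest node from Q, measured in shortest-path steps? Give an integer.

2

Distances from Q: J:2, K:1, L:2, M:2, N:2, O:2, P:1, R:2, S:2, T:1, U:2, V:1.
The largest is 2 (to R, J, M, N, O, L, U, and S), so the eccentricity of Q is 2.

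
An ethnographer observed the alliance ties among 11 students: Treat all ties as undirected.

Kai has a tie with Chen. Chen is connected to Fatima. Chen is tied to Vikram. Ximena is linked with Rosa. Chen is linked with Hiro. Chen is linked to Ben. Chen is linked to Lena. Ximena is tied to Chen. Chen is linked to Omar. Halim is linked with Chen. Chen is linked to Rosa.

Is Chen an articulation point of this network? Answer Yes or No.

Removing Chen leaves {Lena} with no path to {Omar}, so the network splits into 9 components. Chen is a cut vertex.

Yes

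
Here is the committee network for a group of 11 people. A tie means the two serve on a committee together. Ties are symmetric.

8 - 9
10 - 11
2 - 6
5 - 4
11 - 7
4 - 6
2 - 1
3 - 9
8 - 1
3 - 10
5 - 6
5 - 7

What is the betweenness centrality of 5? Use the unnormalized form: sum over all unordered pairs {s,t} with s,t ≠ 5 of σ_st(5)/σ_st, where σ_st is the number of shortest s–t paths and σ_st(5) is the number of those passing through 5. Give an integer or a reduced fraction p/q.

12

Pairs whose geodesics pass through 5 — 4–7: 1; 4–11: 1; 4–10: 1; 4–3: 1; 7–8: 1/2; 7–1: 1; 7–2: 1; 7–6: 1; 11–1: 1/2; 11–2: 1; 11–6: 1; 10–2: 1/2; 10–6: 1; 3–6: 1/2.
All other pairs contribute 0.
Summing the contributions gives betweenness(5) = 12.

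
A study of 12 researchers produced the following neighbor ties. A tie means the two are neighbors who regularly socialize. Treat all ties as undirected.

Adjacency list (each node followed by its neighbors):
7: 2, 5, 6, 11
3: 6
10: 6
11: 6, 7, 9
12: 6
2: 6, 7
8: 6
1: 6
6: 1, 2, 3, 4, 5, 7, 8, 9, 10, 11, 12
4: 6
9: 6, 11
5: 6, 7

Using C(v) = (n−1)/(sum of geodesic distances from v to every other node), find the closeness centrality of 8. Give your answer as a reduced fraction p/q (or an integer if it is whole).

Distances from 8: 1:2, 2:2, 3:2, 4:2, 5:2, 6:1, 7:2, 9:2, 10:2, 11:2, 12:2. Sum = 21.
n = 12, so closeness = 11/21.

11/21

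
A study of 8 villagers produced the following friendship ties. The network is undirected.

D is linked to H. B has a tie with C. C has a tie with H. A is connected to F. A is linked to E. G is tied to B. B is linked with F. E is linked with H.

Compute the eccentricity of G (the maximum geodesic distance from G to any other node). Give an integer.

Distances from G: A:3, B:1, C:2, D:4, E:4, F:2, H:3.
The largest is 4 (to D and E), so the eccentricity of G is 4.

4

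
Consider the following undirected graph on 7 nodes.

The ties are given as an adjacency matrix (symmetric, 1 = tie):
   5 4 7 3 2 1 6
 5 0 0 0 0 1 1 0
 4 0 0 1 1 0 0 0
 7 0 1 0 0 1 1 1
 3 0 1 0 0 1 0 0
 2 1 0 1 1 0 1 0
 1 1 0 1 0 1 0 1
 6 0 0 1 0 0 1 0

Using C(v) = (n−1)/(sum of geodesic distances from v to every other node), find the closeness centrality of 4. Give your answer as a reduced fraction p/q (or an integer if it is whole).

6/11

Distances from 4: 1:2, 2:2, 3:1, 5:3, 6:2, 7:1. Sum = 11.
n = 7, so closeness = 6/11.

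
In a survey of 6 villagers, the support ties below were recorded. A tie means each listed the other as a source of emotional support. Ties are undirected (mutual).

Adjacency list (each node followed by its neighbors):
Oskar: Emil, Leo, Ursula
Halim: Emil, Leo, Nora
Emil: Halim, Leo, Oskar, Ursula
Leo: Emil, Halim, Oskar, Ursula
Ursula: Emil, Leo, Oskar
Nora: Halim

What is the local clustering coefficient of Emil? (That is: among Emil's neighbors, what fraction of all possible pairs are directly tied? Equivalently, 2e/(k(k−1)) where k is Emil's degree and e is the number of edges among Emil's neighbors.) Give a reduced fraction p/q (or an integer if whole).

Emil's neighbors: Halim, Leo, Oskar, and Ursula (k = 4).
Possible neighbor pairs: C(4,2) = 6. Edges among them: Halim–Leo, Leo–Oskar, Leo–Ursula, Oskar–Ursula → e = 4.
Clustering(Emil) = 4/6 = 2/3.

2/3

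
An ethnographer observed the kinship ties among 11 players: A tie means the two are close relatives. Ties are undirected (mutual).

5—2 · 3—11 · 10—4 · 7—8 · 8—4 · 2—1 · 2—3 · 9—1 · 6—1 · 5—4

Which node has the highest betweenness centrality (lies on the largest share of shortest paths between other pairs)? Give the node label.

Unnormalized betweenness of each node: 1:17, 2:31, 3:9, 4:23, 5:24, 6:0, 7:0, 8:9, 9:0, 10:0, 11:0.
2 has the largest value, 31, making it the main broker — the node through which the most shortest paths run.

2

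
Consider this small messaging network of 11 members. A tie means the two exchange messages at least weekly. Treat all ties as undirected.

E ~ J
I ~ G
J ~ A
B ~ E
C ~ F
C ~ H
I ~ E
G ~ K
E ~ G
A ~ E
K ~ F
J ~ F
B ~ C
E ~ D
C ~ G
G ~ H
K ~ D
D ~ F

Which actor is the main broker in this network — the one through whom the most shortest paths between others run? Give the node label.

E

Unnormalized betweenness of each node: A:0, B:5/6, C:67/12, D:11/6, E:47/3, F:23/4, G:31/3, H:0, I:0, J:29/12, K:19/12.
E has the largest value, 47/3, making it the main broker — the node through which the most shortest paths run.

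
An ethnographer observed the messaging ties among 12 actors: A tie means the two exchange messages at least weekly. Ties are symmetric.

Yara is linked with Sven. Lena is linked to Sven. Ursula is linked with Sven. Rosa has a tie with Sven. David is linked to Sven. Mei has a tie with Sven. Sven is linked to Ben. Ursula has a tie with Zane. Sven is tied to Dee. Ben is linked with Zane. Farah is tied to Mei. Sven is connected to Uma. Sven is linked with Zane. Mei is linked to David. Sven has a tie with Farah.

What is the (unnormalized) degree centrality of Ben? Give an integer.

2

Ben is directly tied to Sven and Zane. That is 2 neighbors, so the degree of Ben is 2.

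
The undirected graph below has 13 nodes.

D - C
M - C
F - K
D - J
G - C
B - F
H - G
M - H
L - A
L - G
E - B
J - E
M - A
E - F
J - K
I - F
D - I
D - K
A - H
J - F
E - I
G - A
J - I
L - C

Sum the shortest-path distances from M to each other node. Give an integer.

Distances from M: A:1, B:5, C:1, D:2, E:4, F:4, G:2, H:1, I:3, J:3, K:3, L:2.
Sum = 1 + 5 + 1 + 2 + 4 + 4 + 2 + 1 + 3 + 3 + 3 + 2 = 31.

31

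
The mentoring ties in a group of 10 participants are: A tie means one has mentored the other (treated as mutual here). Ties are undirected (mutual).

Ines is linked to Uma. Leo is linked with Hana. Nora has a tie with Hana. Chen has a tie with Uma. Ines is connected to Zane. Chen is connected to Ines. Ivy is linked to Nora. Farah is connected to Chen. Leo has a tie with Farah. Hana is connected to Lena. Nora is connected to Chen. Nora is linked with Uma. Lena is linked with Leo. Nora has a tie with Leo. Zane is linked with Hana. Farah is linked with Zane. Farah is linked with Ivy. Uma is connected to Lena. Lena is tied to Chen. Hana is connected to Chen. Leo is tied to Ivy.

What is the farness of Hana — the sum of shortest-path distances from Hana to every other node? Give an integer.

13

Distances from Hana: Chen:1, Farah:2, Ines:2, Ivy:2, Lena:1, Leo:1, Nora:1, Uma:2, Zane:1.
Sum = 1 + 2 + 2 + 2 + 1 + 1 + 1 + 2 + 1 = 13.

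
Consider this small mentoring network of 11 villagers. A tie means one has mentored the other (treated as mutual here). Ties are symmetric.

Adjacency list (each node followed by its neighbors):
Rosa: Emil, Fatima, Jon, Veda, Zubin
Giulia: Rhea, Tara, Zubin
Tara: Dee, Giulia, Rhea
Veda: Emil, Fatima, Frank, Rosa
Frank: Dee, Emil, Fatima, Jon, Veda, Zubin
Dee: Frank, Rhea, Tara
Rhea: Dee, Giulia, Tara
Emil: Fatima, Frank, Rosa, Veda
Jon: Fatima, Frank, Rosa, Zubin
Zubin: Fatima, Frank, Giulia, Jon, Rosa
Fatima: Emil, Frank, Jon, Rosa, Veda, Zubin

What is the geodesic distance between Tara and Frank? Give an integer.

One shortest route is Tara – Dee – Frank, which uses 2 edges, and Tara and Frank are not directly tied, so nothing shorter exists. So d(Tara,Frank) = 2.

2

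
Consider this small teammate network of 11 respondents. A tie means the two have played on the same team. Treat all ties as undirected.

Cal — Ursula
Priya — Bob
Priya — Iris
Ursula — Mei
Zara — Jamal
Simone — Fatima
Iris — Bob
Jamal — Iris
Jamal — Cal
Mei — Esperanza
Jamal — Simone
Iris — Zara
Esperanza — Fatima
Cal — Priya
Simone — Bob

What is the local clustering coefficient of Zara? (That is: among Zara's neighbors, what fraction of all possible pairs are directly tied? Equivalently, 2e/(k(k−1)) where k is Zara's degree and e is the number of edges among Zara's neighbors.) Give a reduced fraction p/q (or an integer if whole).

1

Zara's neighbors: Iris and Jamal (k = 2).
Possible neighbor pairs: C(2,2) = 1. Edges among them: Iris–Jamal → e = 1.
Clustering(Zara) = 1/1.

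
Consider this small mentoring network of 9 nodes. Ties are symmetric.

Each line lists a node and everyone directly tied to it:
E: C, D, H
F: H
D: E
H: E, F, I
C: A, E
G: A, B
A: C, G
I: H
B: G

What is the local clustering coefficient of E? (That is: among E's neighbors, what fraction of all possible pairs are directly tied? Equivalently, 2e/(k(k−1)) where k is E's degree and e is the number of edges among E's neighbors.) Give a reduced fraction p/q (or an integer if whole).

0

E's neighbors: C, D, and H (k = 3).
Possible neighbor pairs: C(3,2) = 3. Edges among them: none → e = 0.
Clustering(E) = 0/3 = 0.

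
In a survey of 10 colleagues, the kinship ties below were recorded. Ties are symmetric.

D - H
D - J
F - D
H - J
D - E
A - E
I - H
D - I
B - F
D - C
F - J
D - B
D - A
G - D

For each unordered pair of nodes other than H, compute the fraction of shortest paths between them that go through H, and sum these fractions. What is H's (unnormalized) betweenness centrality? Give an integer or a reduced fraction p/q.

1/2

Pairs whose geodesics pass through H — J–I: 1/2.
All other pairs contribute 0.
Summing the contributions gives betweenness(H) = 1/2.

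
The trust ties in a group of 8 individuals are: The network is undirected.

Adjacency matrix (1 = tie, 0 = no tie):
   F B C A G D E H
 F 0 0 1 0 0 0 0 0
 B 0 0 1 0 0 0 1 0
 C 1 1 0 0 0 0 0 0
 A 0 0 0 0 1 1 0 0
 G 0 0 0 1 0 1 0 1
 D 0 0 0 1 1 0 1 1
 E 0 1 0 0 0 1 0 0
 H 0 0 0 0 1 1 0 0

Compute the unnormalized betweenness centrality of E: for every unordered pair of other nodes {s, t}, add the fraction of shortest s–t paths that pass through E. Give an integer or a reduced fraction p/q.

12

Pairs whose geodesics pass through E — F–A: 1; F–G: 1; F–D: 1; F–H: 1; B–A: 1; B–G: 1; B–D: 1; B–H: 1; C–A: 1; C–G: 1; C–D: 1; C–H: 1.
All other pairs contribute 0.
Summing the contributions gives betweenness(E) = 12.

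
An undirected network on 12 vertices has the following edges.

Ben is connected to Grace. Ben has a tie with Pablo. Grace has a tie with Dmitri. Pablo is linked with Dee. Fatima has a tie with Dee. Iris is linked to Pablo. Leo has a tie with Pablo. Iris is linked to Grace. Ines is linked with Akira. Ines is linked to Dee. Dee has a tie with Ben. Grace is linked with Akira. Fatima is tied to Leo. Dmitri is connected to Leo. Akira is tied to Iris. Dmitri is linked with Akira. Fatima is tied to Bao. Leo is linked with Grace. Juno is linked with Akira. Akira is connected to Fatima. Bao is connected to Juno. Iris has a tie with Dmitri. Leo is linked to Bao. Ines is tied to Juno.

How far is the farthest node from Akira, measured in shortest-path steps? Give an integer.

2

Distances from Akira: Bao:2, Ben:2, Dee:2, Dmitri:1, Fatima:1, Grace:1, Ines:1, Iris:1, Juno:1, Leo:2, Pablo:2.
The largest is 2 (to Ben, Leo, Dee, Bao, and Pablo), so the eccentricity of Akira is 2.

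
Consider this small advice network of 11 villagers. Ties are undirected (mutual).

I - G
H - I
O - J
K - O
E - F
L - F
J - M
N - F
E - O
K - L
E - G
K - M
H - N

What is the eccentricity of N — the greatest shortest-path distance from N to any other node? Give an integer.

4

Distances from N: E:2, F:1, G:3, H:1, I:2, J:4, K:3, L:2, M:4, O:3.
The largest is 4 (to M and J), so the eccentricity of N is 4.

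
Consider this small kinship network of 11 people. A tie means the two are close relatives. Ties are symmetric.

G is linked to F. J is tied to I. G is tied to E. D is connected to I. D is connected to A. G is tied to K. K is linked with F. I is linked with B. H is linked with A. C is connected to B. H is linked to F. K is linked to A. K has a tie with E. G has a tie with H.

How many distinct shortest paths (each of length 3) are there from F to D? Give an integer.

The shortest distance is 3. The length-3 paths are: F–H–A–D; F–K–A–D.
That gives 2 distinct shortest paths.

2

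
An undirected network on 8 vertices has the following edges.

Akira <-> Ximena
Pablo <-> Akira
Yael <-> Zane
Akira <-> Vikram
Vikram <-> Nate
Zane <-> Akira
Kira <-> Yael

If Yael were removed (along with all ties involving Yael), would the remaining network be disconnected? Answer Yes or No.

Yes

Removing Yael leaves {Akira, Nate, Pablo, Vikram, Ximena, and Zane} with no path to {Kira}, so the network splits into 2 components. Yael is a cut vertex.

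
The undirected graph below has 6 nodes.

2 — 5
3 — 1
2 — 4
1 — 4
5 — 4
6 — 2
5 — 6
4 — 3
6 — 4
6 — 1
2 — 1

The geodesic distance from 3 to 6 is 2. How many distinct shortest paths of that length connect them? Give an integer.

2

The shortest distance is 2. The length-2 paths are: 3–1–6; 3–4–6.
That gives 2 distinct shortest paths.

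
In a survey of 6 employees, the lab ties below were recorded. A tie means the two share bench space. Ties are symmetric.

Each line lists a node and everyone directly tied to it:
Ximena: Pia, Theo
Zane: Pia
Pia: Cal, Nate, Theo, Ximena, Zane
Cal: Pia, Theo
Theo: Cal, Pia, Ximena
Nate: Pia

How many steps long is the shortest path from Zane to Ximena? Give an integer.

One shortest route is Zane – Pia – Ximena, which uses 2 edges, and Zane and Ximena are not directly tied, so nothing shorter exists. So d(Zane,Ximena) = 2.

2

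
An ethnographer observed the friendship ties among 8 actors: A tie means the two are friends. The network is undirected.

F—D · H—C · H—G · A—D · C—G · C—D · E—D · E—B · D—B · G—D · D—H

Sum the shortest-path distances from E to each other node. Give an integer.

12

Distances from E: A:2, B:1, C:2, D:1, F:2, G:2, H:2.
Sum = 2 + 1 + 2 + 1 + 2 + 2 + 2 = 12.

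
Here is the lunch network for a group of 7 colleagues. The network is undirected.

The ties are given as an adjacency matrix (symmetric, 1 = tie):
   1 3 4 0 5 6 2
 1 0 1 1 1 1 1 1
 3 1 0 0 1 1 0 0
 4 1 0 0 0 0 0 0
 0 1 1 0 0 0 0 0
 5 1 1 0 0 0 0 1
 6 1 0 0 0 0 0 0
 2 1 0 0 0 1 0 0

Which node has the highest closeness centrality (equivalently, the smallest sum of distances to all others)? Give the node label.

1

Farness (sum of distances to all others) for each node — 0:10, 1:6, 2:10, 3:9, 4:11, 5:9, 6:11.
The smallest farness is 6, for 1, so 1 has the highest closeness.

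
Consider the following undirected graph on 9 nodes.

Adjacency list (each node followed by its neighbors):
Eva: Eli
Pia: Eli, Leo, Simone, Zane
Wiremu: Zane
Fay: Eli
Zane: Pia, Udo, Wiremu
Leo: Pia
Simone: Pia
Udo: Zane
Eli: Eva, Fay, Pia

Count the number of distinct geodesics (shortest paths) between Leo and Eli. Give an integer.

1

The shortest distance is 2, and the only length-2 path is Leo–Pia–Eli. So there is exactly 1 shortest path.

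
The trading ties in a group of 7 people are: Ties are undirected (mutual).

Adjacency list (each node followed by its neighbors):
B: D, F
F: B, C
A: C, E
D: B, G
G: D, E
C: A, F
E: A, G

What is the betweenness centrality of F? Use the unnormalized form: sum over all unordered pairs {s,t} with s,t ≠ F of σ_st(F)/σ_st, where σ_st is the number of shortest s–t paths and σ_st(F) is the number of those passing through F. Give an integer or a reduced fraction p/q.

Pairs whose geodesics pass through F — A–B: 1; C–B: 1; C–D: 1.
All other pairs contribute 0.
Summing the contributions gives betweenness(F) = 3.

3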